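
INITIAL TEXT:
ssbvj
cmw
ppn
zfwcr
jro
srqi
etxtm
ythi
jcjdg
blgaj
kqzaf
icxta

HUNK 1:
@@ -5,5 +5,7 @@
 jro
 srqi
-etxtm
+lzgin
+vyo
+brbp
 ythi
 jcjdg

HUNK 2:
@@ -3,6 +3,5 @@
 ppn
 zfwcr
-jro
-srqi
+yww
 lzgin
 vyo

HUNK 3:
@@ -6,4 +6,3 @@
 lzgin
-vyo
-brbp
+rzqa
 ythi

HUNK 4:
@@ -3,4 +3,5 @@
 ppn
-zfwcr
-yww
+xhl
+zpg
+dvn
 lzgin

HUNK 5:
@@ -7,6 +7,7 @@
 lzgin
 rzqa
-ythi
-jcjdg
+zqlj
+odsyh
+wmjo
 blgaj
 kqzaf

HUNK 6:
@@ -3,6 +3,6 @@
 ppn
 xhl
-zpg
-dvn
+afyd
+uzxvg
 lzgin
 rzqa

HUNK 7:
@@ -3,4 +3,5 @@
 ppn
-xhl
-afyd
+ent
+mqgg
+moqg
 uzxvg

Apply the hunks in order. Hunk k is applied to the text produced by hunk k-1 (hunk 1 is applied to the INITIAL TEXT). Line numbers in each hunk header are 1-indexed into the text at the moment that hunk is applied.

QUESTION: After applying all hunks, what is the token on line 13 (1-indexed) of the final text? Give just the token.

Answer: blgaj

Derivation:
Hunk 1: at line 5 remove [etxtm] add [lzgin,vyo,brbp] -> 14 lines: ssbvj cmw ppn zfwcr jro srqi lzgin vyo brbp ythi jcjdg blgaj kqzaf icxta
Hunk 2: at line 3 remove [jro,srqi] add [yww] -> 13 lines: ssbvj cmw ppn zfwcr yww lzgin vyo brbp ythi jcjdg blgaj kqzaf icxta
Hunk 3: at line 6 remove [vyo,brbp] add [rzqa] -> 12 lines: ssbvj cmw ppn zfwcr yww lzgin rzqa ythi jcjdg blgaj kqzaf icxta
Hunk 4: at line 3 remove [zfwcr,yww] add [xhl,zpg,dvn] -> 13 lines: ssbvj cmw ppn xhl zpg dvn lzgin rzqa ythi jcjdg blgaj kqzaf icxta
Hunk 5: at line 7 remove [ythi,jcjdg] add [zqlj,odsyh,wmjo] -> 14 lines: ssbvj cmw ppn xhl zpg dvn lzgin rzqa zqlj odsyh wmjo blgaj kqzaf icxta
Hunk 6: at line 3 remove [zpg,dvn] add [afyd,uzxvg] -> 14 lines: ssbvj cmw ppn xhl afyd uzxvg lzgin rzqa zqlj odsyh wmjo blgaj kqzaf icxta
Hunk 7: at line 3 remove [xhl,afyd] add [ent,mqgg,moqg] -> 15 lines: ssbvj cmw ppn ent mqgg moqg uzxvg lzgin rzqa zqlj odsyh wmjo blgaj kqzaf icxta
Final line 13: blgaj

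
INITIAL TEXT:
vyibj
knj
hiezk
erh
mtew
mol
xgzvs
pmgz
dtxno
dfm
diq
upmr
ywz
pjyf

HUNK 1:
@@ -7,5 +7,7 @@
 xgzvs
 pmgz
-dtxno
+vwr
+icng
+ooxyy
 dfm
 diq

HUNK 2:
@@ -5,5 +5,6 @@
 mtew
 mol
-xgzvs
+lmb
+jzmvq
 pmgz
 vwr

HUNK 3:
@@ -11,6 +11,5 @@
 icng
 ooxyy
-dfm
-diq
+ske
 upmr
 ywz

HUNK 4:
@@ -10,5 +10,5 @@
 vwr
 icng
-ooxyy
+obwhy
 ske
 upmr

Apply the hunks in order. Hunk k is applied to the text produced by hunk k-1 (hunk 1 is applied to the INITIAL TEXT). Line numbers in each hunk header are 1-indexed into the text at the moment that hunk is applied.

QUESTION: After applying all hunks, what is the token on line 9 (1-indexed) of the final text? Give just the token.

Hunk 1: at line 7 remove [dtxno] add [vwr,icng,ooxyy] -> 16 lines: vyibj knj hiezk erh mtew mol xgzvs pmgz vwr icng ooxyy dfm diq upmr ywz pjyf
Hunk 2: at line 5 remove [xgzvs] add [lmb,jzmvq] -> 17 lines: vyibj knj hiezk erh mtew mol lmb jzmvq pmgz vwr icng ooxyy dfm diq upmr ywz pjyf
Hunk 3: at line 11 remove [dfm,diq] add [ske] -> 16 lines: vyibj knj hiezk erh mtew mol lmb jzmvq pmgz vwr icng ooxyy ske upmr ywz pjyf
Hunk 4: at line 10 remove [ooxyy] add [obwhy] -> 16 lines: vyibj knj hiezk erh mtew mol lmb jzmvq pmgz vwr icng obwhy ske upmr ywz pjyf
Final line 9: pmgz

Answer: pmgz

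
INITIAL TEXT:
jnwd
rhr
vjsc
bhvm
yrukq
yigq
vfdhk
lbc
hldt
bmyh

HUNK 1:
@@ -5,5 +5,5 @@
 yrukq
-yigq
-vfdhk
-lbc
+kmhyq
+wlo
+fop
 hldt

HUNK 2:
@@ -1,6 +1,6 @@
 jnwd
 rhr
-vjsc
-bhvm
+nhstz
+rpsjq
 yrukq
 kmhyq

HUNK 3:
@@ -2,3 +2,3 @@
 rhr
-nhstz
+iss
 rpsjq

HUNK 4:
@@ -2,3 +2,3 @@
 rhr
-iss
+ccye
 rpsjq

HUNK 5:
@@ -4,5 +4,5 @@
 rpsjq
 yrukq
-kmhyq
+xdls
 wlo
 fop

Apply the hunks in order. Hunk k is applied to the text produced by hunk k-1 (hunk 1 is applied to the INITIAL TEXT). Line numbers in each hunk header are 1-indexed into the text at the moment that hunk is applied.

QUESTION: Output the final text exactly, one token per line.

Hunk 1: at line 5 remove [yigq,vfdhk,lbc] add [kmhyq,wlo,fop] -> 10 lines: jnwd rhr vjsc bhvm yrukq kmhyq wlo fop hldt bmyh
Hunk 2: at line 1 remove [vjsc,bhvm] add [nhstz,rpsjq] -> 10 lines: jnwd rhr nhstz rpsjq yrukq kmhyq wlo fop hldt bmyh
Hunk 3: at line 2 remove [nhstz] add [iss] -> 10 lines: jnwd rhr iss rpsjq yrukq kmhyq wlo fop hldt bmyh
Hunk 4: at line 2 remove [iss] add [ccye] -> 10 lines: jnwd rhr ccye rpsjq yrukq kmhyq wlo fop hldt bmyh
Hunk 5: at line 4 remove [kmhyq] add [xdls] -> 10 lines: jnwd rhr ccye rpsjq yrukq xdls wlo fop hldt bmyh

Answer: jnwd
rhr
ccye
rpsjq
yrukq
xdls
wlo
fop
hldt
bmyh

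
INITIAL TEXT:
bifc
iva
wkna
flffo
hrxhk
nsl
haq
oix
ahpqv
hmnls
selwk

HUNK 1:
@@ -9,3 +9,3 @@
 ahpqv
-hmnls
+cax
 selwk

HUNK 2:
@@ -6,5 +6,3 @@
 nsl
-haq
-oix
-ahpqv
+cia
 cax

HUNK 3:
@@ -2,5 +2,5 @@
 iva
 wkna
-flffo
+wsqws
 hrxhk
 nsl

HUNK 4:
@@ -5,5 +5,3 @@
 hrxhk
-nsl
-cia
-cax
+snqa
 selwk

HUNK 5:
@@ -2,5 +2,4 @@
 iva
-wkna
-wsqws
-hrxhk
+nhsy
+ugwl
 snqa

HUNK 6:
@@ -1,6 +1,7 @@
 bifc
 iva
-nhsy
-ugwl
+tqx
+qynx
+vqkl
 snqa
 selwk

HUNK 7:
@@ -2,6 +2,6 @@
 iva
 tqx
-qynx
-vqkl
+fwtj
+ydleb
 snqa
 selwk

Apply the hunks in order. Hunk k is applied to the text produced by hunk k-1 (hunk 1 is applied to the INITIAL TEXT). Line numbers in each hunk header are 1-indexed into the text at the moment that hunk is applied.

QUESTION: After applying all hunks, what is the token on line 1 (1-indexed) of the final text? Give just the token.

Hunk 1: at line 9 remove [hmnls] add [cax] -> 11 lines: bifc iva wkna flffo hrxhk nsl haq oix ahpqv cax selwk
Hunk 2: at line 6 remove [haq,oix,ahpqv] add [cia] -> 9 lines: bifc iva wkna flffo hrxhk nsl cia cax selwk
Hunk 3: at line 2 remove [flffo] add [wsqws] -> 9 lines: bifc iva wkna wsqws hrxhk nsl cia cax selwk
Hunk 4: at line 5 remove [nsl,cia,cax] add [snqa] -> 7 lines: bifc iva wkna wsqws hrxhk snqa selwk
Hunk 5: at line 2 remove [wkna,wsqws,hrxhk] add [nhsy,ugwl] -> 6 lines: bifc iva nhsy ugwl snqa selwk
Hunk 6: at line 1 remove [nhsy,ugwl] add [tqx,qynx,vqkl] -> 7 lines: bifc iva tqx qynx vqkl snqa selwk
Hunk 7: at line 2 remove [qynx,vqkl] add [fwtj,ydleb] -> 7 lines: bifc iva tqx fwtj ydleb snqa selwk
Final line 1: bifc

Answer: bifc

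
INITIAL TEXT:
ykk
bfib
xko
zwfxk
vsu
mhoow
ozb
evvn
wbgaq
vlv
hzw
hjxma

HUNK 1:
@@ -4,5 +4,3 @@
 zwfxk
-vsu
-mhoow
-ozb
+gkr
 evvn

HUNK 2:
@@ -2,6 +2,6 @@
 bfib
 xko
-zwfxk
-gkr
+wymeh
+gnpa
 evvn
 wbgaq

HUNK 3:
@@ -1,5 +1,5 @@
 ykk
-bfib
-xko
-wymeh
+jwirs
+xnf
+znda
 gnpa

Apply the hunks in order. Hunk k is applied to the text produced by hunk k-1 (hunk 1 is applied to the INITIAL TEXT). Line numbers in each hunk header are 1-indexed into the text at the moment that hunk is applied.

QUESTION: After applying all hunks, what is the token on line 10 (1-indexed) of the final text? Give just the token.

Hunk 1: at line 4 remove [vsu,mhoow,ozb] add [gkr] -> 10 lines: ykk bfib xko zwfxk gkr evvn wbgaq vlv hzw hjxma
Hunk 2: at line 2 remove [zwfxk,gkr] add [wymeh,gnpa] -> 10 lines: ykk bfib xko wymeh gnpa evvn wbgaq vlv hzw hjxma
Hunk 3: at line 1 remove [bfib,xko,wymeh] add [jwirs,xnf,znda] -> 10 lines: ykk jwirs xnf znda gnpa evvn wbgaq vlv hzw hjxma
Final line 10: hjxma

Answer: hjxma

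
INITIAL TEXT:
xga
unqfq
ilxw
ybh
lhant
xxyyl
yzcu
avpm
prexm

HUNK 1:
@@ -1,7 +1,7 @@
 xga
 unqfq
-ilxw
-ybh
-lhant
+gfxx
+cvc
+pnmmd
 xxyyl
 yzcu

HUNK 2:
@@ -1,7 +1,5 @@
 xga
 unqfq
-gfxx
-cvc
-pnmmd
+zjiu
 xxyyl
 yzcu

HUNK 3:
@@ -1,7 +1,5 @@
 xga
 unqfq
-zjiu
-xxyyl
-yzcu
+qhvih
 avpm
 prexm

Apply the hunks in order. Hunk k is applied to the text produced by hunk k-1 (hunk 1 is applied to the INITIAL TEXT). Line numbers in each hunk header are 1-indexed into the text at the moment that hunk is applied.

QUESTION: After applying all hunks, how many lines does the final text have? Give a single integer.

Answer: 5

Derivation:
Hunk 1: at line 1 remove [ilxw,ybh,lhant] add [gfxx,cvc,pnmmd] -> 9 lines: xga unqfq gfxx cvc pnmmd xxyyl yzcu avpm prexm
Hunk 2: at line 1 remove [gfxx,cvc,pnmmd] add [zjiu] -> 7 lines: xga unqfq zjiu xxyyl yzcu avpm prexm
Hunk 3: at line 1 remove [zjiu,xxyyl,yzcu] add [qhvih] -> 5 lines: xga unqfq qhvih avpm prexm
Final line count: 5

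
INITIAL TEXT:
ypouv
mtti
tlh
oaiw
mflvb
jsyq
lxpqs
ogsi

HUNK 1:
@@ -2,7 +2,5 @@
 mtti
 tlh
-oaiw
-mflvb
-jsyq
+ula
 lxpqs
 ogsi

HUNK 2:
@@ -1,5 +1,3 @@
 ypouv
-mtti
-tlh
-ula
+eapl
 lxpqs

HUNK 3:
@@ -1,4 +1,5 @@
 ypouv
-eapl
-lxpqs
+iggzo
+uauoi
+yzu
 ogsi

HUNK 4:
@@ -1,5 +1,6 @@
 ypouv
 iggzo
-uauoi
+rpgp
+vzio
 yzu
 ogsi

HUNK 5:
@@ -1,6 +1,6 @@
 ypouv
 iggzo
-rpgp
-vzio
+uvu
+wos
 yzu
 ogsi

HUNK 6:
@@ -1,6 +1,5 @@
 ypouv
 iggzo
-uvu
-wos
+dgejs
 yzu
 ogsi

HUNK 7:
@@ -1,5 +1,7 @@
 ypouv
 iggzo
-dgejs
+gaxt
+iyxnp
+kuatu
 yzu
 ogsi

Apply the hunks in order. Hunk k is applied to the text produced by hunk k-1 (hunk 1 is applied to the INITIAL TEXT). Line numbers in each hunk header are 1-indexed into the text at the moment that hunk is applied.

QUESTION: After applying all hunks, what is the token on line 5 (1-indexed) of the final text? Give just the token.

Answer: kuatu

Derivation:
Hunk 1: at line 2 remove [oaiw,mflvb,jsyq] add [ula] -> 6 lines: ypouv mtti tlh ula lxpqs ogsi
Hunk 2: at line 1 remove [mtti,tlh,ula] add [eapl] -> 4 lines: ypouv eapl lxpqs ogsi
Hunk 3: at line 1 remove [eapl,lxpqs] add [iggzo,uauoi,yzu] -> 5 lines: ypouv iggzo uauoi yzu ogsi
Hunk 4: at line 1 remove [uauoi] add [rpgp,vzio] -> 6 lines: ypouv iggzo rpgp vzio yzu ogsi
Hunk 5: at line 1 remove [rpgp,vzio] add [uvu,wos] -> 6 lines: ypouv iggzo uvu wos yzu ogsi
Hunk 6: at line 1 remove [uvu,wos] add [dgejs] -> 5 lines: ypouv iggzo dgejs yzu ogsi
Hunk 7: at line 1 remove [dgejs] add [gaxt,iyxnp,kuatu] -> 7 lines: ypouv iggzo gaxt iyxnp kuatu yzu ogsi
Final line 5: kuatu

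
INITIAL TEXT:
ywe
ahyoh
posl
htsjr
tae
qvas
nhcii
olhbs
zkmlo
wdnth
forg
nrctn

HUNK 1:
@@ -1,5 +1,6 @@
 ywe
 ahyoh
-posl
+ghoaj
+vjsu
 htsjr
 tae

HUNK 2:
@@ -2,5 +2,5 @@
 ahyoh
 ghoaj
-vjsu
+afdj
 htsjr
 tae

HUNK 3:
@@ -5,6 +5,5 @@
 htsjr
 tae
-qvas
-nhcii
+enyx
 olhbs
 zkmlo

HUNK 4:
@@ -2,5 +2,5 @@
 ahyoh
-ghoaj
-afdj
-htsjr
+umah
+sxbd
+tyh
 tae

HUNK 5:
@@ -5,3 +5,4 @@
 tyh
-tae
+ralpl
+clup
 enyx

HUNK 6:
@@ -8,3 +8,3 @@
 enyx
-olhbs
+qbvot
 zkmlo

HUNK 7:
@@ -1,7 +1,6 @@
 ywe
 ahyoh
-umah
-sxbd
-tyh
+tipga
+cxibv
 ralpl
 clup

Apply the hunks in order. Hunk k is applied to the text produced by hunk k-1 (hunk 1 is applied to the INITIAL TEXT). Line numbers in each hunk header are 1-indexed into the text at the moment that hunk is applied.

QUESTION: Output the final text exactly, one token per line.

Hunk 1: at line 1 remove [posl] add [ghoaj,vjsu] -> 13 lines: ywe ahyoh ghoaj vjsu htsjr tae qvas nhcii olhbs zkmlo wdnth forg nrctn
Hunk 2: at line 2 remove [vjsu] add [afdj] -> 13 lines: ywe ahyoh ghoaj afdj htsjr tae qvas nhcii olhbs zkmlo wdnth forg nrctn
Hunk 3: at line 5 remove [qvas,nhcii] add [enyx] -> 12 lines: ywe ahyoh ghoaj afdj htsjr tae enyx olhbs zkmlo wdnth forg nrctn
Hunk 4: at line 2 remove [ghoaj,afdj,htsjr] add [umah,sxbd,tyh] -> 12 lines: ywe ahyoh umah sxbd tyh tae enyx olhbs zkmlo wdnth forg nrctn
Hunk 5: at line 5 remove [tae] add [ralpl,clup] -> 13 lines: ywe ahyoh umah sxbd tyh ralpl clup enyx olhbs zkmlo wdnth forg nrctn
Hunk 6: at line 8 remove [olhbs] add [qbvot] -> 13 lines: ywe ahyoh umah sxbd tyh ralpl clup enyx qbvot zkmlo wdnth forg nrctn
Hunk 7: at line 1 remove [umah,sxbd,tyh] add [tipga,cxibv] -> 12 lines: ywe ahyoh tipga cxibv ralpl clup enyx qbvot zkmlo wdnth forg nrctn

Answer: ywe
ahyoh
tipga
cxibv
ralpl
clup
enyx
qbvot
zkmlo
wdnth
forg
nrctn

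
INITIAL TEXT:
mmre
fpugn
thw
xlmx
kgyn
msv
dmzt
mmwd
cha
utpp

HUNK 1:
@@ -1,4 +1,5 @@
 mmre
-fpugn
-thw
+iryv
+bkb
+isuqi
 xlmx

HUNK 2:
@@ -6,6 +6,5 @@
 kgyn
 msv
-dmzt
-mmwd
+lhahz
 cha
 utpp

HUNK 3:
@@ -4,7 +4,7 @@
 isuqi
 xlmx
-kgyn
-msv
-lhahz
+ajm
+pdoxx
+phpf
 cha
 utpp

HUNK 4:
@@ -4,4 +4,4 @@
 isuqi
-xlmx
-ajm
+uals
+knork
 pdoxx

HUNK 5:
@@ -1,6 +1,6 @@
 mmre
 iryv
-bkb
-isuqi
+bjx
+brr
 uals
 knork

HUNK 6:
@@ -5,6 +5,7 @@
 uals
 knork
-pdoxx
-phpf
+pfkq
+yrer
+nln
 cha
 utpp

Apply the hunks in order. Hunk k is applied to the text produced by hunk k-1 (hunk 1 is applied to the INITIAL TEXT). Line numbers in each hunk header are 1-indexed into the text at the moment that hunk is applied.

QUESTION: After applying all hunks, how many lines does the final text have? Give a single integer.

Answer: 11

Derivation:
Hunk 1: at line 1 remove [fpugn,thw] add [iryv,bkb,isuqi] -> 11 lines: mmre iryv bkb isuqi xlmx kgyn msv dmzt mmwd cha utpp
Hunk 2: at line 6 remove [dmzt,mmwd] add [lhahz] -> 10 lines: mmre iryv bkb isuqi xlmx kgyn msv lhahz cha utpp
Hunk 3: at line 4 remove [kgyn,msv,lhahz] add [ajm,pdoxx,phpf] -> 10 lines: mmre iryv bkb isuqi xlmx ajm pdoxx phpf cha utpp
Hunk 4: at line 4 remove [xlmx,ajm] add [uals,knork] -> 10 lines: mmre iryv bkb isuqi uals knork pdoxx phpf cha utpp
Hunk 5: at line 1 remove [bkb,isuqi] add [bjx,brr] -> 10 lines: mmre iryv bjx brr uals knork pdoxx phpf cha utpp
Hunk 6: at line 5 remove [pdoxx,phpf] add [pfkq,yrer,nln] -> 11 lines: mmre iryv bjx brr uals knork pfkq yrer nln cha utpp
Final line count: 11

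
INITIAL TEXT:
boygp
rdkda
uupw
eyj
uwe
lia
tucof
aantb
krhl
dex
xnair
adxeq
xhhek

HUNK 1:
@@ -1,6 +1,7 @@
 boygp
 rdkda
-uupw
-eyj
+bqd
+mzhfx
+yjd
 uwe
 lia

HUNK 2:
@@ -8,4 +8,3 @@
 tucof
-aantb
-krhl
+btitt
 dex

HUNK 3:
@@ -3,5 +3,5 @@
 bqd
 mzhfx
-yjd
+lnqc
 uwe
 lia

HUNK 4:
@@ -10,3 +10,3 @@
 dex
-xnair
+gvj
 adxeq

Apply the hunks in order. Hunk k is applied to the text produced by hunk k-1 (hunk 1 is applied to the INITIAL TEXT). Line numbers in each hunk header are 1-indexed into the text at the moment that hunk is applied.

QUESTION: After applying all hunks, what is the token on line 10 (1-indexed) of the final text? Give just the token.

Hunk 1: at line 1 remove [uupw,eyj] add [bqd,mzhfx,yjd] -> 14 lines: boygp rdkda bqd mzhfx yjd uwe lia tucof aantb krhl dex xnair adxeq xhhek
Hunk 2: at line 8 remove [aantb,krhl] add [btitt] -> 13 lines: boygp rdkda bqd mzhfx yjd uwe lia tucof btitt dex xnair adxeq xhhek
Hunk 3: at line 3 remove [yjd] add [lnqc] -> 13 lines: boygp rdkda bqd mzhfx lnqc uwe lia tucof btitt dex xnair adxeq xhhek
Hunk 4: at line 10 remove [xnair] add [gvj] -> 13 lines: boygp rdkda bqd mzhfx lnqc uwe lia tucof btitt dex gvj adxeq xhhek
Final line 10: dex

Answer: dex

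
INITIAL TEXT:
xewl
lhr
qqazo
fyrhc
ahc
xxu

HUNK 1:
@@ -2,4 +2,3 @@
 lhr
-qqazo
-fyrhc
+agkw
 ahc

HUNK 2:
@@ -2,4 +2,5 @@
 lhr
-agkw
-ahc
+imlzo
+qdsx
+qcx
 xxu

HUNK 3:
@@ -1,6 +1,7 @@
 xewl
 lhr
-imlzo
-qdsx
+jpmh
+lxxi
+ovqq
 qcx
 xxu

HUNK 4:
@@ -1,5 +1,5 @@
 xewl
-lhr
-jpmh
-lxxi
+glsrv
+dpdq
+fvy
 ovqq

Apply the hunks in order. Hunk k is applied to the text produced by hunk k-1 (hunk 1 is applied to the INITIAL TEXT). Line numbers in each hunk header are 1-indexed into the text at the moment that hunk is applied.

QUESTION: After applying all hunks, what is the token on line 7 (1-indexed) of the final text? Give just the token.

Hunk 1: at line 2 remove [qqazo,fyrhc] add [agkw] -> 5 lines: xewl lhr agkw ahc xxu
Hunk 2: at line 2 remove [agkw,ahc] add [imlzo,qdsx,qcx] -> 6 lines: xewl lhr imlzo qdsx qcx xxu
Hunk 3: at line 1 remove [imlzo,qdsx] add [jpmh,lxxi,ovqq] -> 7 lines: xewl lhr jpmh lxxi ovqq qcx xxu
Hunk 4: at line 1 remove [lhr,jpmh,lxxi] add [glsrv,dpdq,fvy] -> 7 lines: xewl glsrv dpdq fvy ovqq qcx xxu
Final line 7: xxu

Answer: xxu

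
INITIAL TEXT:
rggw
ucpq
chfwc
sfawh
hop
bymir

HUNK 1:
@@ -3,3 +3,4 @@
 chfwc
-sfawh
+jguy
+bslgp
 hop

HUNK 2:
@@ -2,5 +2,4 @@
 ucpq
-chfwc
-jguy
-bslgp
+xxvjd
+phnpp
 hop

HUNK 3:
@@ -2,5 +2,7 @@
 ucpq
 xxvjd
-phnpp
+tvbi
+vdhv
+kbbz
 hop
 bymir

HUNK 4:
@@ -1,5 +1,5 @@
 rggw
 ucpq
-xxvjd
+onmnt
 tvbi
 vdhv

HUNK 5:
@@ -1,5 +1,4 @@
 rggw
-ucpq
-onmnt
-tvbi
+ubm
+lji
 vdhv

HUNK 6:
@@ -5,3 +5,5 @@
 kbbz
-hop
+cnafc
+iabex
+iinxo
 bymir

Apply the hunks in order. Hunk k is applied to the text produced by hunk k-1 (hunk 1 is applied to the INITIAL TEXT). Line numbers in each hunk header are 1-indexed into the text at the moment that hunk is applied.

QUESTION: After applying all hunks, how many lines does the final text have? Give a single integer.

Hunk 1: at line 3 remove [sfawh] add [jguy,bslgp] -> 7 lines: rggw ucpq chfwc jguy bslgp hop bymir
Hunk 2: at line 2 remove [chfwc,jguy,bslgp] add [xxvjd,phnpp] -> 6 lines: rggw ucpq xxvjd phnpp hop bymir
Hunk 3: at line 2 remove [phnpp] add [tvbi,vdhv,kbbz] -> 8 lines: rggw ucpq xxvjd tvbi vdhv kbbz hop bymir
Hunk 4: at line 1 remove [xxvjd] add [onmnt] -> 8 lines: rggw ucpq onmnt tvbi vdhv kbbz hop bymir
Hunk 5: at line 1 remove [ucpq,onmnt,tvbi] add [ubm,lji] -> 7 lines: rggw ubm lji vdhv kbbz hop bymir
Hunk 6: at line 5 remove [hop] add [cnafc,iabex,iinxo] -> 9 lines: rggw ubm lji vdhv kbbz cnafc iabex iinxo bymir
Final line count: 9

Answer: 9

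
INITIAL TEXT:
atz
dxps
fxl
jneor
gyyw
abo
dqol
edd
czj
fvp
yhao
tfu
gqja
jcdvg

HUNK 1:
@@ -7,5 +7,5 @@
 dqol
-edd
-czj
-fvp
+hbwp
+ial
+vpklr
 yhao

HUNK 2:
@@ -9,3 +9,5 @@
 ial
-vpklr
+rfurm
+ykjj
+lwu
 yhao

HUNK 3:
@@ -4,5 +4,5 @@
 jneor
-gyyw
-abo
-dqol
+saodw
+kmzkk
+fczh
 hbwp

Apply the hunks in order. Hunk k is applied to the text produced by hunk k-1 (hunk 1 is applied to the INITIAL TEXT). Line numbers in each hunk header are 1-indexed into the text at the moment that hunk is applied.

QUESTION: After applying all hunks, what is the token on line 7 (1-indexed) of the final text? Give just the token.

Answer: fczh

Derivation:
Hunk 1: at line 7 remove [edd,czj,fvp] add [hbwp,ial,vpklr] -> 14 lines: atz dxps fxl jneor gyyw abo dqol hbwp ial vpklr yhao tfu gqja jcdvg
Hunk 2: at line 9 remove [vpklr] add [rfurm,ykjj,lwu] -> 16 lines: atz dxps fxl jneor gyyw abo dqol hbwp ial rfurm ykjj lwu yhao tfu gqja jcdvg
Hunk 3: at line 4 remove [gyyw,abo,dqol] add [saodw,kmzkk,fczh] -> 16 lines: atz dxps fxl jneor saodw kmzkk fczh hbwp ial rfurm ykjj lwu yhao tfu gqja jcdvg
Final line 7: fczh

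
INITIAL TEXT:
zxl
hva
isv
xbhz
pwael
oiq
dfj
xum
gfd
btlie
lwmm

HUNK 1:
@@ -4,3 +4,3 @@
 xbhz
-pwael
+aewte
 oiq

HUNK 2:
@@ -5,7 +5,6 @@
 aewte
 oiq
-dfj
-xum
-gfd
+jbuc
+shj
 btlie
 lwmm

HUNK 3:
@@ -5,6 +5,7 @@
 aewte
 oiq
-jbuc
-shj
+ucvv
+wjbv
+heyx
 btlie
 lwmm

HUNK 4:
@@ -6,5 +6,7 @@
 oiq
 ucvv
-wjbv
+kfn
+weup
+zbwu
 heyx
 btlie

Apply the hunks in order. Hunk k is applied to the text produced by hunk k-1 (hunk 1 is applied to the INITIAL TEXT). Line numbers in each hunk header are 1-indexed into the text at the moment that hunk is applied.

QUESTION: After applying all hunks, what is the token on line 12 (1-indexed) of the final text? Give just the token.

Answer: btlie

Derivation:
Hunk 1: at line 4 remove [pwael] add [aewte] -> 11 lines: zxl hva isv xbhz aewte oiq dfj xum gfd btlie lwmm
Hunk 2: at line 5 remove [dfj,xum,gfd] add [jbuc,shj] -> 10 lines: zxl hva isv xbhz aewte oiq jbuc shj btlie lwmm
Hunk 3: at line 5 remove [jbuc,shj] add [ucvv,wjbv,heyx] -> 11 lines: zxl hva isv xbhz aewte oiq ucvv wjbv heyx btlie lwmm
Hunk 4: at line 6 remove [wjbv] add [kfn,weup,zbwu] -> 13 lines: zxl hva isv xbhz aewte oiq ucvv kfn weup zbwu heyx btlie lwmm
Final line 12: btlie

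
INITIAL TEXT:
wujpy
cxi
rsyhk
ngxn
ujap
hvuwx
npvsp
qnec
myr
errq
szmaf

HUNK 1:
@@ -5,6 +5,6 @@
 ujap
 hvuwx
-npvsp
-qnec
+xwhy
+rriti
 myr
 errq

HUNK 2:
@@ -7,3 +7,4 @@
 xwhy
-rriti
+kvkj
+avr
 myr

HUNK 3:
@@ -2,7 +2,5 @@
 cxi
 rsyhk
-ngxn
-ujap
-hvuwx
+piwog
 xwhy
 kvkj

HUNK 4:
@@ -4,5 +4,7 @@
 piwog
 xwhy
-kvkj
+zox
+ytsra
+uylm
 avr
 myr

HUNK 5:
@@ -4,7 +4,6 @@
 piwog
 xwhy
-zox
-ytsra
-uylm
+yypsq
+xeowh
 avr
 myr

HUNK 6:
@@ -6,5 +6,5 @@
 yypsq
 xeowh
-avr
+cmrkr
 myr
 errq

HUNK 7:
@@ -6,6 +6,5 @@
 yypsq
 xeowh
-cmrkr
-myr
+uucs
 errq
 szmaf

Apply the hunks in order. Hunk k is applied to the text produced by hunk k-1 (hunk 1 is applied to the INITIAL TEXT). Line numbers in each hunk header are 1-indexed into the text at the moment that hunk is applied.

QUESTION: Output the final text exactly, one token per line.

Answer: wujpy
cxi
rsyhk
piwog
xwhy
yypsq
xeowh
uucs
errq
szmaf

Derivation:
Hunk 1: at line 5 remove [npvsp,qnec] add [xwhy,rriti] -> 11 lines: wujpy cxi rsyhk ngxn ujap hvuwx xwhy rriti myr errq szmaf
Hunk 2: at line 7 remove [rriti] add [kvkj,avr] -> 12 lines: wujpy cxi rsyhk ngxn ujap hvuwx xwhy kvkj avr myr errq szmaf
Hunk 3: at line 2 remove [ngxn,ujap,hvuwx] add [piwog] -> 10 lines: wujpy cxi rsyhk piwog xwhy kvkj avr myr errq szmaf
Hunk 4: at line 4 remove [kvkj] add [zox,ytsra,uylm] -> 12 lines: wujpy cxi rsyhk piwog xwhy zox ytsra uylm avr myr errq szmaf
Hunk 5: at line 4 remove [zox,ytsra,uylm] add [yypsq,xeowh] -> 11 lines: wujpy cxi rsyhk piwog xwhy yypsq xeowh avr myr errq szmaf
Hunk 6: at line 6 remove [avr] add [cmrkr] -> 11 lines: wujpy cxi rsyhk piwog xwhy yypsq xeowh cmrkr myr errq szmaf
Hunk 7: at line 6 remove [cmrkr,myr] add [uucs] -> 10 lines: wujpy cxi rsyhk piwog xwhy yypsq xeowh uucs errq szmaf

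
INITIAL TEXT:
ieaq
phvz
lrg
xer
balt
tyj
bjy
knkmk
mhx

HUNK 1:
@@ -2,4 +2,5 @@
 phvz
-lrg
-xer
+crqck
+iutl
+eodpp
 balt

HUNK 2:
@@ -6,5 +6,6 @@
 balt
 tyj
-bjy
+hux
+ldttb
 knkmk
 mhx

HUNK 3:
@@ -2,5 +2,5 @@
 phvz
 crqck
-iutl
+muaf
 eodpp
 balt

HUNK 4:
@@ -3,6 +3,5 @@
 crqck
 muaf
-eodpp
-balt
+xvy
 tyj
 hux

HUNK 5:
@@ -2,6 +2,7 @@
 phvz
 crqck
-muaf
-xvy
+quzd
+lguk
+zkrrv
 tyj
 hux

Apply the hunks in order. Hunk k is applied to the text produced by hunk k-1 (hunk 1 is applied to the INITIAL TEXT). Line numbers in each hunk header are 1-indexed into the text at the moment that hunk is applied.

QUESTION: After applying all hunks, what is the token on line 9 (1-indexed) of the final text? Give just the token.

Hunk 1: at line 2 remove [lrg,xer] add [crqck,iutl,eodpp] -> 10 lines: ieaq phvz crqck iutl eodpp balt tyj bjy knkmk mhx
Hunk 2: at line 6 remove [bjy] add [hux,ldttb] -> 11 lines: ieaq phvz crqck iutl eodpp balt tyj hux ldttb knkmk mhx
Hunk 3: at line 2 remove [iutl] add [muaf] -> 11 lines: ieaq phvz crqck muaf eodpp balt tyj hux ldttb knkmk mhx
Hunk 4: at line 3 remove [eodpp,balt] add [xvy] -> 10 lines: ieaq phvz crqck muaf xvy tyj hux ldttb knkmk mhx
Hunk 5: at line 2 remove [muaf,xvy] add [quzd,lguk,zkrrv] -> 11 lines: ieaq phvz crqck quzd lguk zkrrv tyj hux ldttb knkmk mhx
Final line 9: ldttb

Answer: ldttb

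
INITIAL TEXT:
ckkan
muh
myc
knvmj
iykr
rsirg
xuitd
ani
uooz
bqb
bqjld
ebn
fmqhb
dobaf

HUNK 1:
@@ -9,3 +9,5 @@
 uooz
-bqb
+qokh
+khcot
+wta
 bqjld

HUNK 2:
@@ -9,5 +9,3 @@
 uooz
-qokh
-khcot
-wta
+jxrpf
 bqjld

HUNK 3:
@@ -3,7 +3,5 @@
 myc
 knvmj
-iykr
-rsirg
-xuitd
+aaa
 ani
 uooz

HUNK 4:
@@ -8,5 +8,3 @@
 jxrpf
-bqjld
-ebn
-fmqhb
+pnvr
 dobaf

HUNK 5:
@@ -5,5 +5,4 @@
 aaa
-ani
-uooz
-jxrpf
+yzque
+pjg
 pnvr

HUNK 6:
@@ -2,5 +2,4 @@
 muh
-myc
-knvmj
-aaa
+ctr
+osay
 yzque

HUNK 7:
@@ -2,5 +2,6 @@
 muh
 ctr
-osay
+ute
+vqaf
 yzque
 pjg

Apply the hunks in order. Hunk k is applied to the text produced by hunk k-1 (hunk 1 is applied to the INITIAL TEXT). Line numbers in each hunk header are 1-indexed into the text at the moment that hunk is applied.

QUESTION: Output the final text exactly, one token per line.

Answer: ckkan
muh
ctr
ute
vqaf
yzque
pjg
pnvr
dobaf

Derivation:
Hunk 1: at line 9 remove [bqb] add [qokh,khcot,wta] -> 16 lines: ckkan muh myc knvmj iykr rsirg xuitd ani uooz qokh khcot wta bqjld ebn fmqhb dobaf
Hunk 2: at line 9 remove [qokh,khcot,wta] add [jxrpf] -> 14 lines: ckkan muh myc knvmj iykr rsirg xuitd ani uooz jxrpf bqjld ebn fmqhb dobaf
Hunk 3: at line 3 remove [iykr,rsirg,xuitd] add [aaa] -> 12 lines: ckkan muh myc knvmj aaa ani uooz jxrpf bqjld ebn fmqhb dobaf
Hunk 4: at line 8 remove [bqjld,ebn,fmqhb] add [pnvr] -> 10 lines: ckkan muh myc knvmj aaa ani uooz jxrpf pnvr dobaf
Hunk 5: at line 5 remove [ani,uooz,jxrpf] add [yzque,pjg] -> 9 lines: ckkan muh myc knvmj aaa yzque pjg pnvr dobaf
Hunk 6: at line 2 remove [myc,knvmj,aaa] add [ctr,osay] -> 8 lines: ckkan muh ctr osay yzque pjg pnvr dobaf
Hunk 7: at line 2 remove [osay] add [ute,vqaf] -> 9 lines: ckkan muh ctr ute vqaf yzque pjg pnvr dobaf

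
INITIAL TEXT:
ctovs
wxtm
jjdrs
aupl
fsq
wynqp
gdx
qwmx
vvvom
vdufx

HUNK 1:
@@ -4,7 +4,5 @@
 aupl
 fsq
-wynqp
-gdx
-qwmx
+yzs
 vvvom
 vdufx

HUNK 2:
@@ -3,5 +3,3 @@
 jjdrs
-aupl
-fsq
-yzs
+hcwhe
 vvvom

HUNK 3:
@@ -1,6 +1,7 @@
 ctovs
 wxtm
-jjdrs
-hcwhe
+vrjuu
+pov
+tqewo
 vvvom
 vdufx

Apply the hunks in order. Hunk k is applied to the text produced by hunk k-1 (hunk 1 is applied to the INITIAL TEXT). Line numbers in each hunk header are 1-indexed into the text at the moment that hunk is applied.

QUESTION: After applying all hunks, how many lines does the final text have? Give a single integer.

Answer: 7

Derivation:
Hunk 1: at line 4 remove [wynqp,gdx,qwmx] add [yzs] -> 8 lines: ctovs wxtm jjdrs aupl fsq yzs vvvom vdufx
Hunk 2: at line 3 remove [aupl,fsq,yzs] add [hcwhe] -> 6 lines: ctovs wxtm jjdrs hcwhe vvvom vdufx
Hunk 3: at line 1 remove [jjdrs,hcwhe] add [vrjuu,pov,tqewo] -> 7 lines: ctovs wxtm vrjuu pov tqewo vvvom vdufx
Final line count: 7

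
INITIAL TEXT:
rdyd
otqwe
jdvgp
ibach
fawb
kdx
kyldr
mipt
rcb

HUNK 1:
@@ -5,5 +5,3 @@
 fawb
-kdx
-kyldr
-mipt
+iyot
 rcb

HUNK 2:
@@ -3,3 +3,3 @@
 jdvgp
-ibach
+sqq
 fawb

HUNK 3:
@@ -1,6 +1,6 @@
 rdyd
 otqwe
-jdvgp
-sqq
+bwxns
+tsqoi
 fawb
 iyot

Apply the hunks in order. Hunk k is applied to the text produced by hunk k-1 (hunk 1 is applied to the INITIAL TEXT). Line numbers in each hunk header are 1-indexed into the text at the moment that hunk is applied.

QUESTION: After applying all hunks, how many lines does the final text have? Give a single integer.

Answer: 7

Derivation:
Hunk 1: at line 5 remove [kdx,kyldr,mipt] add [iyot] -> 7 lines: rdyd otqwe jdvgp ibach fawb iyot rcb
Hunk 2: at line 3 remove [ibach] add [sqq] -> 7 lines: rdyd otqwe jdvgp sqq fawb iyot rcb
Hunk 3: at line 1 remove [jdvgp,sqq] add [bwxns,tsqoi] -> 7 lines: rdyd otqwe bwxns tsqoi fawb iyot rcb
Final line count: 7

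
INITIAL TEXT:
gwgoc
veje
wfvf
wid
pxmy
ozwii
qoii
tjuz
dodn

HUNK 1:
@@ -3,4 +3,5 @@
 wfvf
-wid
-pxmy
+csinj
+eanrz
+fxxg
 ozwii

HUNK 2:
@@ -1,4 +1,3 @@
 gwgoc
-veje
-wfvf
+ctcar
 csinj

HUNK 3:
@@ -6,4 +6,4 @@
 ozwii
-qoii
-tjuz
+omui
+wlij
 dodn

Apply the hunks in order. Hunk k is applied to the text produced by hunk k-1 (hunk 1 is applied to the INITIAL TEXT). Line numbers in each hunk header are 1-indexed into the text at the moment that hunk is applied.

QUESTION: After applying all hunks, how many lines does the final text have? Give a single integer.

Answer: 9

Derivation:
Hunk 1: at line 3 remove [wid,pxmy] add [csinj,eanrz,fxxg] -> 10 lines: gwgoc veje wfvf csinj eanrz fxxg ozwii qoii tjuz dodn
Hunk 2: at line 1 remove [veje,wfvf] add [ctcar] -> 9 lines: gwgoc ctcar csinj eanrz fxxg ozwii qoii tjuz dodn
Hunk 3: at line 6 remove [qoii,tjuz] add [omui,wlij] -> 9 lines: gwgoc ctcar csinj eanrz fxxg ozwii omui wlij dodn
Final line count: 9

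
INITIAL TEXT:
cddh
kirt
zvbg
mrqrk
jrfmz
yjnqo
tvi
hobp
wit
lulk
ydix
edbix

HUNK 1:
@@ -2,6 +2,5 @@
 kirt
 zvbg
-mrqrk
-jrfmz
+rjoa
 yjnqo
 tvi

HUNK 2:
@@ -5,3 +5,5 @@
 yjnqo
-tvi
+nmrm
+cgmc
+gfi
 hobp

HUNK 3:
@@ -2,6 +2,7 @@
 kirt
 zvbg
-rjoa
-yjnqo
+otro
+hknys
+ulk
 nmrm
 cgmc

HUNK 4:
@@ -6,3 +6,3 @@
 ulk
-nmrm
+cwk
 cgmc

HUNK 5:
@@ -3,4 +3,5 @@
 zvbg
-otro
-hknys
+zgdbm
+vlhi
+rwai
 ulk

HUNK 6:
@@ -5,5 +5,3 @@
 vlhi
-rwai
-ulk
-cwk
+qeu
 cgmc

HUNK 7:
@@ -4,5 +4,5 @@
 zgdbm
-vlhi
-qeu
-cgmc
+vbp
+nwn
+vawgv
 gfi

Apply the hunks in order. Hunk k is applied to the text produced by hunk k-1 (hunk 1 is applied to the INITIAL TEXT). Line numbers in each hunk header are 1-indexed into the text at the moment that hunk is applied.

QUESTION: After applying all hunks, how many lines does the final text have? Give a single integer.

Answer: 13

Derivation:
Hunk 1: at line 2 remove [mrqrk,jrfmz] add [rjoa] -> 11 lines: cddh kirt zvbg rjoa yjnqo tvi hobp wit lulk ydix edbix
Hunk 2: at line 5 remove [tvi] add [nmrm,cgmc,gfi] -> 13 lines: cddh kirt zvbg rjoa yjnqo nmrm cgmc gfi hobp wit lulk ydix edbix
Hunk 3: at line 2 remove [rjoa,yjnqo] add [otro,hknys,ulk] -> 14 lines: cddh kirt zvbg otro hknys ulk nmrm cgmc gfi hobp wit lulk ydix edbix
Hunk 4: at line 6 remove [nmrm] add [cwk] -> 14 lines: cddh kirt zvbg otro hknys ulk cwk cgmc gfi hobp wit lulk ydix edbix
Hunk 5: at line 3 remove [otro,hknys] add [zgdbm,vlhi,rwai] -> 15 lines: cddh kirt zvbg zgdbm vlhi rwai ulk cwk cgmc gfi hobp wit lulk ydix edbix
Hunk 6: at line 5 remove [rwai,ulk,cwk] add [qeu] -> 13 lines: cddh kirt zvbg zgdbm vlhi qeu cgmc gfi hobp wit lulk ydix edbix
Hunk 7: at line 4 remove [vlhi,qeu,cgmc] add [vbp,nwn,vawgv] -> 13 lines: cddh kirt zvbg zgdbm vbp nwn vawgv gfi hobp wit lulk ydix edbix
Final line count: 13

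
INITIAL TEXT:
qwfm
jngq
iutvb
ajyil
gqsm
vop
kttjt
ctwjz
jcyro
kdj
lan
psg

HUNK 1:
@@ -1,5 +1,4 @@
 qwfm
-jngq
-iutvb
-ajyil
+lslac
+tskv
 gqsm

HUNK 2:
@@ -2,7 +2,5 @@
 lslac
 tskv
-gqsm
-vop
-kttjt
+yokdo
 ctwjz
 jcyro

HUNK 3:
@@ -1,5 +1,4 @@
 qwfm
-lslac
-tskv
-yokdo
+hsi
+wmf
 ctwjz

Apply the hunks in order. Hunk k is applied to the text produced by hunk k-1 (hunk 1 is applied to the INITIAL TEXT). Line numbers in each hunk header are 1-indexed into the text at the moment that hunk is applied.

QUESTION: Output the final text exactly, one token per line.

Answer: qwfm
hsi
wmf
ctwjz
jcyro
kdj
lan
psg

Derivation:
Hunk 1: at line 1 remove [jngq,iutvb,ajyil] add [lslac,tskv] -> 11 lines: qwfm lslac tskv gqsm vop kttjt ctwjz jcyro kdj lan psg
Hunk 2: at line 2 remove [gqsm,vop,kttjt] add [yokdo] -> 9 lines: qwfm lslac tskv yokdo ctwjz jcyro kdj lan psg
Hunk 3: at line 1 remove [lslac,tskv,yokdo] add [hsi,wmf] -> 8 lines: qwfm hsi wmf ctwjz jcyro kdj lan psg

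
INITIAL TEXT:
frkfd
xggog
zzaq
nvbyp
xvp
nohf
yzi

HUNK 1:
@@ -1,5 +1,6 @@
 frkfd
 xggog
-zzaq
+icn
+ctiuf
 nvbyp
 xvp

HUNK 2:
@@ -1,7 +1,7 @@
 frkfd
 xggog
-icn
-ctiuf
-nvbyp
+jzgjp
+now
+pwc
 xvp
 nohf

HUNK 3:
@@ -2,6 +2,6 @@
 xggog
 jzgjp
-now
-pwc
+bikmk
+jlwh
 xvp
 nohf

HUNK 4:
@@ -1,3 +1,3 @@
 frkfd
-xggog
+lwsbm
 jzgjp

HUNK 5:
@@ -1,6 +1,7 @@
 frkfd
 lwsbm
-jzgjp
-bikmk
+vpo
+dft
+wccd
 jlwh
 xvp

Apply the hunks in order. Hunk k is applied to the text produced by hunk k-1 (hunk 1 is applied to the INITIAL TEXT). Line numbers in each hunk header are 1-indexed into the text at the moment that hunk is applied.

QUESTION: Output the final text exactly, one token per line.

Hunk 1: at line 1 remove [zzaq] add [icn,ctiuf] -> 8 lines: frkfd xggog icn ctiuf nvbyp xvp nohf yzi
Hunk 2: at line 1 remove [icn,ctiuf,nvbyp] add [jzgjp,now,pwc] -> 8 lines: frkfd xggog jzgjp now pwc xvp nohf yzi
Hunk 3: at line 2 remove [now,pwc] add [bikmk,jlwh] -> 8 lines: frkfd xggog jzgjp bikmk jlwh xvp nohf yzi
Hunk 4: at line 1 remove [xggog] add [lwsbm] -> 8 lines: frkfd lwsbm jzgjp bikmk jlwh xvp nohf yzi
Hunk 5: at line 1 remove [jzgjp,bikmk] add [vpo,dft,wccd] -> 9 lines: frkfd lwsbm vpo dft wccd jlwh xvp nohf yzi

Answer: frkfd
lwsbm
vpo
dft
wccd
jlwh
xvp
nohf
yzi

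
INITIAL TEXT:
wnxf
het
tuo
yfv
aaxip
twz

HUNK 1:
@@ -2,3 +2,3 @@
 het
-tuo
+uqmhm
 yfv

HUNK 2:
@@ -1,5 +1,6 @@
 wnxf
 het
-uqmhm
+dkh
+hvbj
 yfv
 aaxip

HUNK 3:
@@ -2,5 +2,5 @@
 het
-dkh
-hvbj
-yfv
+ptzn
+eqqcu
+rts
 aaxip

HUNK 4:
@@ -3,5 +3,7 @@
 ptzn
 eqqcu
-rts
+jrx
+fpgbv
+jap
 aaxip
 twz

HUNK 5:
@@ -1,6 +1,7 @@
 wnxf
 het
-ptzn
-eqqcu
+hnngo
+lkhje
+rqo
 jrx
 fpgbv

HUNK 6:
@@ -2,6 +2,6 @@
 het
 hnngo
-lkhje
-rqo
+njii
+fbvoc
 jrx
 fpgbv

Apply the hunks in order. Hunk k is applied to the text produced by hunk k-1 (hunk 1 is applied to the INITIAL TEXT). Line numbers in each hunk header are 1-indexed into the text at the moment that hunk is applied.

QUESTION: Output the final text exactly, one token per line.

Answer: wnxf
het
hnngo
njii
fbvoc
jrx
fpgbv
jap
aaxip
twz

Derivation:
Hunk 1: at line 2 remove [tuo] add [uqmhm] -> 6 lines: wnxf het uqmhm yfv aaxip twz
Hunk 2: at line 1 remove [uqmhm] add [dkh,hvbj] -> 7 lines: wnxf het dkh hvbj yfv aaxip twz
Hunk 3: at line 2 remove [dkh,hvbj,yfv] add [ptzn,eqqcu,rts] -> 7 lines: wnxf het ptzn eqqcu rts aaxip twz
Hunk 4: at line 3 remove [rts] add [jrx,fpgbv,jap] -> 9 lines: wnxf het ptzn eqqcu jrx fpgbv jap aaxip twz
Hunk 5: at line 1 remove [ptzn,eqqcu] add [hnngo,lkhje,rqo] -> 10 lines: wnxf het hnngo lkhje rqo jrx fpgbv jap aaxip twz
Hunk 6: at line 2 remove [lkhje,rqo] add [njii,fbvoc] -> 10 lines: wnxf het hnngo njii fbvoc jrx fpgbv jap aaxip twz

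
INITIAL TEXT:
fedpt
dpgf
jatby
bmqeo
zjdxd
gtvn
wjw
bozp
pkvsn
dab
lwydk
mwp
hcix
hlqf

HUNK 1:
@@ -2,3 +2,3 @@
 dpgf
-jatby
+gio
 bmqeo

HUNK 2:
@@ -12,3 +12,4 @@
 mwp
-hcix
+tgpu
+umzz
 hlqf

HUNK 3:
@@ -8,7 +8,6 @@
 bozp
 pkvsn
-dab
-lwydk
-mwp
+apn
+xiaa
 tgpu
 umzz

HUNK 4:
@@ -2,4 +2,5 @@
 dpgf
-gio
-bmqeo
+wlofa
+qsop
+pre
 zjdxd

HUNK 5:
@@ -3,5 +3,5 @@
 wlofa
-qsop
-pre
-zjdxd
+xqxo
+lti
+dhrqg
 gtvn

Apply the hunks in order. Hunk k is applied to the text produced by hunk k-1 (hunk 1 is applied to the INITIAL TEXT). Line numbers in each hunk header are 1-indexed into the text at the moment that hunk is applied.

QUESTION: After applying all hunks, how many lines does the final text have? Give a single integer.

Hunk 1: at line 2 remove [jatby] add [gio] -> 14 lines: fedpt dpgf gio bmqeo zjdxd gtvn wjw bozp pkvsn dab lwydk mwp hcix hlqf
Hunk 2: at line 12 remove [hcix] add [tgpu,umzz] -> 15 lines: fedpt dpgf gio bmqeo zjdxd gtvn wjw bozp pkvsn dab lwydk mwp tgpu umzz hlqf
Hunk 3: at line 8 remove [dab,lwydk,mwp] add [apn,xiaa] -> 14 lines: fedpt dpgf gio bmqeo zjdxd gtvn wjw bozp pkvsn apn xiaa tgpu umzz hlqf
Hunk 4: at line 2 remove [gio,bmqeo] add [wlofa,qsop,pre] -> 15 lines: fedpt dpgf wlofa qsop pre zjdxd gtvn wjw bozp pkvsn apn xiaa tgpu umzz hlqf
Hunk 5: at line 3 remove [qsop,pre,zjdxd] add [xqxo,lti,dhrqg] -> 15 lines: fedpt dpgf wlofa xqxo lti dhrqg gtvn wjw bozp pkvsn apn xiaa tgpu umzz hlqf
Final line count: 15

Answer: 15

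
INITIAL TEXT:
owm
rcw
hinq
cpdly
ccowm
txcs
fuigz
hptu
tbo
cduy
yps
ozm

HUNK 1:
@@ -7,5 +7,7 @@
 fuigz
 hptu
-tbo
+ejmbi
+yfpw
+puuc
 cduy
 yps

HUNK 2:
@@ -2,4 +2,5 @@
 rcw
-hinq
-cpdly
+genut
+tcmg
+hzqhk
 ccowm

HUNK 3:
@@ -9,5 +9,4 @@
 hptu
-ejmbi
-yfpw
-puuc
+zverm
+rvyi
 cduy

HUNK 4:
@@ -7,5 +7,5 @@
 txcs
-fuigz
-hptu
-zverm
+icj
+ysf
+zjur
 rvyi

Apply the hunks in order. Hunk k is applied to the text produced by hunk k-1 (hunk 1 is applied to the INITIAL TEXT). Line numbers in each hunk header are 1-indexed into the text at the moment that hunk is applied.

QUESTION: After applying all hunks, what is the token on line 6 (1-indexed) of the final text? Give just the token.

Answer: ccowm

Derivation:
Hunk 1: at line 7 remove [tbo] add [ejmbi,yfpw,puuc] -> 14 lines: owm rcw hinq cpdly ccowm txcs fuigz hptu ejmbi yfpw puuc cduy yps ozm
Hunk 2: at line 2 remove [hinq,cpdly] add [genut,tcmg,hzqhk] -> 15 lines: owm rcw genut tcmg hzqhk ccowm txcs fuigz hptu ejmbi yfpw puuc cduy yps ozm
Hunk 3: at line 9 remove [ejmbi,yfpw,puuc] add [zverm,rvyi] -> 14 lines: owm rcw genut tcmg hzqhk ccowm txcs fuigz hptu zverm rvyi cduy yps ozm
Hunk 4: at line 7 remove [fuigz,hptu,zverm] add [icj,ysf,zjur] -> 14 lines: owm rcw genut tcmg hzqhk ccowm txcs icj ysf zjur rvyi cduy yps ozm
Final line 6: ccowm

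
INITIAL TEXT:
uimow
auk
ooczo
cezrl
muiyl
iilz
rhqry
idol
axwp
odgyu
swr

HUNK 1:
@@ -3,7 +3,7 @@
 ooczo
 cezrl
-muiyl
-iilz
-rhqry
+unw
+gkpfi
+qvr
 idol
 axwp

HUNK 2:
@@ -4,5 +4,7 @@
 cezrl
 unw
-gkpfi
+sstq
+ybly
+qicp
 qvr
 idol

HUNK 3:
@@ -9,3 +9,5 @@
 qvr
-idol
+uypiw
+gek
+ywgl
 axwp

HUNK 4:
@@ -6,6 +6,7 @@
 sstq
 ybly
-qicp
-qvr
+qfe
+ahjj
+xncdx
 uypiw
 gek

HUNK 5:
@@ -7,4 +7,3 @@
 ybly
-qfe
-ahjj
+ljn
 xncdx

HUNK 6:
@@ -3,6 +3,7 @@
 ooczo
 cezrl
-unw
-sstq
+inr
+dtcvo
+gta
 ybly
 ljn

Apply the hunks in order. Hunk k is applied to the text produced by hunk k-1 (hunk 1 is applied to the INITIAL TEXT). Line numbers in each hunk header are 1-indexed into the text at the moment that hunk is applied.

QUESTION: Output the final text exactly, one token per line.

Answer: uimow
auk
ooczo
cezrl
inr
dtcvo
gta
ybly
ljn
xncdx
uypiw
gek
ywgl
axwp
odgyu
swr

Derivation:
Hunk 1: at line 3 remove [muiyl,iilz,rhqry] add [unw,gkpfi,qvr] -> 11 lines: uimow auk ooczo cezrl unw gkpfi qvr idol axwp odgyu swr
Hunk 2: at line 4 remove [gkpfi] add [sstq,ybly,qicp] -> 13 lines: uimow auk ooczo cezrl unw sstq ybly qicp qvr idol axwp odgyu swr
Hunk 3: at line 9 remove [idol] add [uypiw,gek,ywgl] -> 15 lines: uimow auk ooczo cezrl unw sstq ybly qicp qvr uypiw gek ywgl axwp odgyu swr
Hunk 4: at line 6 remove [qicp,qvr] add [qfe,ahjj,xncdx] -> 16 lines: uimow auk ooczo cezrl unw sstq ybly qfe ahjj xncdx uypiw gek ywgl axwp odgyu swr
Hunk 5: at line 7 remove [qfe,ahjj] add [ljn] -> 15 lines: uimow auk ooczo cezrl unw sstq ybly ljn xncdx uypiw gek ywgl axwp odgyu swr
Hunk 6: at line 3 remove [unw,sstq] add [inr,dtcvo,gta] -> 16 lines: uimow auk ooczo cezrl inr dtcvo gta ybly ljn xncdx uypiw gek ywgl axwp odgyu swr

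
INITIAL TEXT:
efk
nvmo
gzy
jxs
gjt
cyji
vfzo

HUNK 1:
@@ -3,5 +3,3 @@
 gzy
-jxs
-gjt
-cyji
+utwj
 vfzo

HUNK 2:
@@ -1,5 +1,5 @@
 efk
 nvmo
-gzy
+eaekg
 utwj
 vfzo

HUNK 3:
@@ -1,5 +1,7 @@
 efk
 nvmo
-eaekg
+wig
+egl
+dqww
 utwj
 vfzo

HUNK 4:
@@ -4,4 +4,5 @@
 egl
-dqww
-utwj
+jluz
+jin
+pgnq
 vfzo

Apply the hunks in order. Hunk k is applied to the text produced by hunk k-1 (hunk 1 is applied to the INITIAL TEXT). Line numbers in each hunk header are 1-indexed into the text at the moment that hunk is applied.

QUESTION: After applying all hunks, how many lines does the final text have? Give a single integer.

Hunk 1: at line 3 remove [jxs,gjt,cyji] add [utwj] -> 5 lines: efk nvmo gzy utwj vfzo
Hunk 2: at line 1 remove [gzy] add [eaekg] -> 5 lines: efk nvmo eaekg utwj vfzo
Hunk 3: at line 1 remove [eaekg] add [wig,egl,dqww] -> 7 lines: efk nvmo wig egl dqww utwj vfzo
Hunk 4: at line 4 remove [dqww,utwj] add [jluz,jin,pgnq] -> 8 lines: efk nvmo wig egl jluz jin pgnq vfzo
Final line count: 8

Answer: 8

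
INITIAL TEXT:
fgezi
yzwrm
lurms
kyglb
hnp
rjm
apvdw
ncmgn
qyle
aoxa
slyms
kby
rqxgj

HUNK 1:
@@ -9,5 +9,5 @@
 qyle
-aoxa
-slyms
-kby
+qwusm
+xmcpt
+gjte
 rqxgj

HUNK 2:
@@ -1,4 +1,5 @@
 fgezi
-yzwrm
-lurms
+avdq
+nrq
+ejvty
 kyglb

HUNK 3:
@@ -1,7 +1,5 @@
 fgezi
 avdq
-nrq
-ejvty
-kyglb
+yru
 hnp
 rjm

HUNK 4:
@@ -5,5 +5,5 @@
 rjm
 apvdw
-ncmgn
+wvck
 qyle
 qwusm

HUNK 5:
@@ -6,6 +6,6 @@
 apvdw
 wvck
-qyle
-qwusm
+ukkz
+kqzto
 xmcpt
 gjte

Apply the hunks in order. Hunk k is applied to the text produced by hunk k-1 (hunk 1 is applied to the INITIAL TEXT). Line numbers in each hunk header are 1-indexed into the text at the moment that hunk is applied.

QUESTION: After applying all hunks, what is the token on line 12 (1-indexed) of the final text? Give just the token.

Hunk 1: at line 9 remove [aoxa,slyms,kby] add [qwusm,xmcpt,gjte] -> 13 lines: fgezi yzwrm lurms kyglb hnp rjm apvdw ncmgn qyle qwusm xmcpt gjte rqxgj
Hunk 2: at line 1 remove [yzwrm,lurms] add [avdq,nrq,ejvty] -> 14 lines: fgezi avdq nrq ejvty kyglb hnp rjm apvdw ncmgn qyle qwusm xmcpt gjte rqxgj
Hunk 3: at line 1 remove [nrq,ejvty,kyglb] add [yru] -> 12 lines: fgezi avdq yru hnp rjm apvdw ncmgn qyle qwusm xmcpt gjte rqxgj
Hunk 4: at line 5 remove [ncmgn] add [wvck] -> 12 lines: fgezi avdq yru hnp rjm apvdw wvck qyle qwusm xmcpt gjte rqxgj
Hunk 5: at line 6 remove [qyle,qwusm] add [ukkz,kqzto] -> 12 lines: fgezi avdq yru hnp rjm apvdw wvck ukkz kqzto xmcpt gjte rqxgj
Final line 12: rqxgj

Answer: rqxgj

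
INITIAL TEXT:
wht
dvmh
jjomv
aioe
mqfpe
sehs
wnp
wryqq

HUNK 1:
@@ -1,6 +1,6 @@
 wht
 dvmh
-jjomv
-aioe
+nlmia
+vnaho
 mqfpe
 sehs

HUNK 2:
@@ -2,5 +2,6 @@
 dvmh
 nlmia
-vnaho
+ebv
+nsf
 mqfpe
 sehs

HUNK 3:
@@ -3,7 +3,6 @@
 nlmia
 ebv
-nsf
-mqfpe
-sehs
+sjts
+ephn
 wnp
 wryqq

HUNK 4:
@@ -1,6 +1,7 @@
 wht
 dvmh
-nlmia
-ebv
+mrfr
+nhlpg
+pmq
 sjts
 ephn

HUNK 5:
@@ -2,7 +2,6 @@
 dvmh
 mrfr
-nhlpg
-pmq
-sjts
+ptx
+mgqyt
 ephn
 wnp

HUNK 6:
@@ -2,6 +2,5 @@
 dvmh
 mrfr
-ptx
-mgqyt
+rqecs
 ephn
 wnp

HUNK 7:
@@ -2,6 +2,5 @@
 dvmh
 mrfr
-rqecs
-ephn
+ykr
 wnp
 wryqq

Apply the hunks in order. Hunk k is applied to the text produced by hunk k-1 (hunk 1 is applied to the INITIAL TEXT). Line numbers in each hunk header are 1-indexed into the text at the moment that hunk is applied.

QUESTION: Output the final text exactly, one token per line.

Answer: wht
dvmh
mrfr
ykr
wnp
wryqq

Derivation:
Hunk 1: at line 1 remove [jjomv,aioe] add [nlmia,vnaho] -> 8 lines: wht dvmh nlmia vnaho mqfpe sehs wnp wryqq
Hunk 2: at line 2 remove [vnaho] add [ebv,nsf] -> 9 lines: wht dvmh nlmia ebv nsf mqfpe sehs wnp wryqq
Hunk 3: at line 3 remove [nsf,mqfpe,sehs] add [sjts,ephn] -> 8 lines: wht dvmh nlmia ebv sjts ephn wnp wryqq
Hunk 4: at line 1 remove [nlmia,ebv] add [mrfr,nhlpg,pmq] -> 9 lines: wht dvmh mrfr nhlpg pmq sjts ephn wnp wryqq
Hunk 5: at line 2 remove [nhlpg,pmq,sjts] add [ptx,mgqyt] -> 8 lines: wht dvmh mrfr ptx mgqyt ephn wnp wryqq
Hunk 6: at line 2 remove [ptx,mgqyt] add [rqecs] -> 7 lines: wht dvmh mrfr rqecs ephn wnp wryqq
Hunk 7: at line 2 remove [rqecs,ephn] add [ykr] -> 6 lines: wht dvmh mrfr ykr wnp wryqq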